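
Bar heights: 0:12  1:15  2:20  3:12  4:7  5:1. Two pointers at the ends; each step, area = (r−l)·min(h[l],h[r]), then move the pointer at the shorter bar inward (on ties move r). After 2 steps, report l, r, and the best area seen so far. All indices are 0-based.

l=0 r=5: min(12,1)*5=5 best=5 *, r--
l=0 r=4: min(12,7)*4=28 best=28 *, r--

l=0, r=3, best area=28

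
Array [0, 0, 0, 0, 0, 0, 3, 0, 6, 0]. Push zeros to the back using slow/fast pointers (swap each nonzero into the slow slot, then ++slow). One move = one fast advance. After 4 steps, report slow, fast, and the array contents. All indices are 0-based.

(s=0,f=0) a[fast]=0 → fast++
(s=0,f=1) a[fast]=0 → fast++
(s=0,f=2) a[fast]=0 → fast++
(s=0,f=3) a[fast]=0 → fast++

slow=0, fast=4, a=[0, 0, 0, 0, 0, 0, 3, 0, 6, 0]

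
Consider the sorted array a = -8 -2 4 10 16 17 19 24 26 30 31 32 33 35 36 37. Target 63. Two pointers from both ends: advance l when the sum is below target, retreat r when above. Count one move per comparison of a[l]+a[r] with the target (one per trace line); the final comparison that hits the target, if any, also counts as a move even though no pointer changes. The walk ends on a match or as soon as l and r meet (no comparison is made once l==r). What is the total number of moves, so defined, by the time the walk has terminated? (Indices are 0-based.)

9 moves

l=0 r=15: -8+37=29 <63, l++
l=1 r=15: -2+37=35 <63, l++
l=2 r=15: 4+37=41 <63, l++
l=3 r=15: 10+37=47 <63, l++
l=4 r=15: 16+37=53 <63, l++
l=5 r=15: 17+37=54 <63, l++
l=6 r=15: 19+37=56 <63, l++
l=7 r=15: 24+37=61 <63, l++
l=8 r=15: 26+37=63, found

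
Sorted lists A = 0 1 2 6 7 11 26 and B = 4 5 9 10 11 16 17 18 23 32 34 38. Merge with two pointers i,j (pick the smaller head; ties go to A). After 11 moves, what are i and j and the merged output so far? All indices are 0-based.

i=0 j=0: A[i]=0<=B[j]=4 take 0, i++
i=1 j=0: A[i]=1<=B[j]=4 take 1, i++
i=2 j=0: A[i]=2<=B[j]=4 take 2, i++
i=3 j=0: A[i]=6>B[j]=4 take 4, j++
i=3 j=1: A[i]=6>B[j]=5 take 5, j++
i=3 j=2: A[i]=6<=B[j]=9 take 6, i++
i=4 j=2: A[i]=7<=B[j]=9 take 7, i++
i=5 j=2: A[i]=11>B[j]=9 take 9, j++
i=5 j=3: A[i]=11>B[j]=10 take 10, j++
i=5 j=4: A[i]=11<=B[j]=11 take 11, i++
i=6 j=4: A[i]=26>B[j]=11 take 11, j++

i=6, j=5, merged so far=[0, 1, 2, 4, 5, 6, 7, 9, 10, 11, 11]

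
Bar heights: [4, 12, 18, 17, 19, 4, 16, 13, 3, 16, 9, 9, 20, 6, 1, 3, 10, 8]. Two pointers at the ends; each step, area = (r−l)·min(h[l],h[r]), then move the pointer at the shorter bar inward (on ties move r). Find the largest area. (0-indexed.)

max area = 180

[0,17] min(4,8)*17=68 best=68 * → l++
[1,17] min(12,8)*16=128 best=128 * → r--
[1,16] min(12,10)*15=150 best=150 * → r--
[1,15] min(12,3)*14=42 best=150 → r--
[1,14] min(12,1)*13=13 best=150 → r--
[1,13] min(12,6)*12=72 best=150 → r--
[1,12] min(12,20)*11=132 best=150 → l++
[2,12] min(18,20)*10=180 best=180 * → l++
[3,12] min(17,20)*9=153 best=180 → l++
[4,12] min(19,20)*8=152 best=180 → l++
[5,12] min(4,20)*7=28 best=180 → l++
[6,12] min(16,20)*6=96 best=180 → l++
[7,12] min(13,20)*5=65 best=180 → l++
[8,12] min(3,20)*4=12 best=180 → l++
[9,12] min(16,20)*3=48 best=180 → l++
[10,12] min(9,20)*2=18 best=180 → l++
[11,12] min(9,20)*1=9 best=180 → l++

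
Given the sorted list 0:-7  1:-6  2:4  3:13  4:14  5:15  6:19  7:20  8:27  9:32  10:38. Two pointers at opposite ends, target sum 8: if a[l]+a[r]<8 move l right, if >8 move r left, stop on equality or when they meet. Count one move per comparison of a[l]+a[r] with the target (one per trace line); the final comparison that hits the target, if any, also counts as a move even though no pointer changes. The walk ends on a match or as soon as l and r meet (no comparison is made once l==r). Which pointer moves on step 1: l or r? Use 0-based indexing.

r

[0,10] -7+38=31 >8 → r--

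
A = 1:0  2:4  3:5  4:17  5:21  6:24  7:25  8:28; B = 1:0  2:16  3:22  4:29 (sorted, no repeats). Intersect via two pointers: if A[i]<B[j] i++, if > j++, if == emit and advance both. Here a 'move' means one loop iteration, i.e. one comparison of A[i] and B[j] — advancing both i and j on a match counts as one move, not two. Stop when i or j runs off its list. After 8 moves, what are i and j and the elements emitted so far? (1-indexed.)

i=7, j=4, emitted=[0]

[i=1,j=1] 0==0 emit → i++,j++
[i=2,j=2] 4<16 → i++
[i=3,j=2] 5<16 → i++
[i=4,j=2] 17>16 → j++
[i=4,j=3] 17<22 → i++
[i=5,j=3] 21<22 → i++
[i=6,j=3] 24>22 → j++
[i=6,j=4] 24<29 → i++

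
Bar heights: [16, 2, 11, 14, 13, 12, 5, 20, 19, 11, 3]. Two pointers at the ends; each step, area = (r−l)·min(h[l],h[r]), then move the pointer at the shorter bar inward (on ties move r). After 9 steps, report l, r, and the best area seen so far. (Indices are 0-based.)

l=0 r=10: min(16,3)*10=30 best=30 *, r--
l=0 r=9: min(16,11)*9=99 best=99 *, r--
l=0 r=8: min(16,19)*8=128 best=128 *, l++
l=1 r=8: min(2,19)*7=14 best=128, l++
l=2 r=8: min(11,19)*6=66 best=128, l++
l=3 r=8: min(14,19)*5=70 best=128, l++
l=4 r=8: min(13,19)*4=52 best=128, l++
l=5 r=8: min(12,19)*3=36 best=128, l++
l=6 r=8: min(5,19)*2=10 best=128, l++

l=7, r=8, best area=128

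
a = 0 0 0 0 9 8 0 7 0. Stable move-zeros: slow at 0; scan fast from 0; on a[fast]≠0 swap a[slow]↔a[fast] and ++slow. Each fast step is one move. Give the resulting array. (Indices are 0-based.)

[9, 8, 7, 0, 0, 0, 0, 0, 0]

slow=0 fast=0: a[fast]=0, fast++
slow=0 fast=1: a[fast]=0, fast++
slow=0 fast=2: a[fast]=0, fast++
slow=0 fast=3: a[fast]=0, fast++
slow=0 fast=4: a[fast]=9≠0 swap→a[0]=9, slow++,fast++
slow=1 fast=5: a[fast]=8≠0 swap→a[1]=8, slow++,fast++
slow=2 fast=6: a[fast]=0, fast++
slow=2 fast=7: a[fast]=7≠0 swap→a[2]=7, slow++,fast++
slow=3 fast=8: a[fast]=0, fast++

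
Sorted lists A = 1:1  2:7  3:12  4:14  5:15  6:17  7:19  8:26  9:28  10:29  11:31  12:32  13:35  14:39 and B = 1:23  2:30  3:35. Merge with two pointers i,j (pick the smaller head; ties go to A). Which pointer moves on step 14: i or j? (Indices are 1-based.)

i=1 j=1: A[i]=1<=B[j]=23 take 1, i++
i=2 j=1: A[i]=7<=B[j]=23 take 7, i++
i=3 j=1: A[i]=12<=B[j]=23 take 12, i++
i=4 j=1: A[i]=14<=B[j]=23 take 14, i++
i=5 j=1: A[i]=15<=B[j]=23 take 15, i++
i=6 j=1: A[i]=17<=B[j]=23 take 17, i++
i=7 j=1: A[i]=19<=B[j]=23 take 19, i++
i=8 j=1: A[i]=26>B[j]=23 take 23, j++
i=8 j=2: A[i]=26<=B[j]=30 take 26, i++
i=9 j=2: A[i]=28<=B[j]=30 take 28, i++
i=10 j=2: A[i]=29<=B[j]=30 take 29, i++
i=11 j=2: A[i]=31>B[j]=30 take 30, j++
i=11 j=3: A[i]=31<=B[j]=35 take 31, i++
i=12 j=3: A[i]=32<=B[j]=35 take 32, i++

i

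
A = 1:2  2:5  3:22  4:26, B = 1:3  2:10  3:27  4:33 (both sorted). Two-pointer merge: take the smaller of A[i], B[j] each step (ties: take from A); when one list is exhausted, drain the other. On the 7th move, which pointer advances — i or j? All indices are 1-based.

[i=1,j=1] A[i]=2<=B[j]=3 take 2 → i++
[i=2,j=1] A[i]=5>B[j]=3 take 3 → j++
[i=2,j=2] A[i]=5<=B[j]=10 take 5 → i++
[i=3,j=2] A[i]=22>B[j]=10 take 10 → j++
[i=3,j=3] A[i]=22<=B[j]=27 take 22 → i++
[i=4,j=3] A[i]=26<=B[j]=27 take 26 → i++
[i=5,j=3] A done, take B[j]=27 → j++

j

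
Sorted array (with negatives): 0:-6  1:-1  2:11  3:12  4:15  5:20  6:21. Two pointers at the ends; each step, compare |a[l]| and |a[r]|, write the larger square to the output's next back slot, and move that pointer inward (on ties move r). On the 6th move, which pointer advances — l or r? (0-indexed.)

l

[0,6] |-6|<=|21| out[6]=441 → r--
[0,5] |-6|<=|20| out[5]=400 → r--
[0,4] |-6|<=|15| out[4]=225 → r--
[0,3] |-6|<=|12| out[3]=144 → r--
[0,2] |-6|<=|11| out[2]=121 → r--
[0,1] |-6|>|-1| out[1]=36 → l++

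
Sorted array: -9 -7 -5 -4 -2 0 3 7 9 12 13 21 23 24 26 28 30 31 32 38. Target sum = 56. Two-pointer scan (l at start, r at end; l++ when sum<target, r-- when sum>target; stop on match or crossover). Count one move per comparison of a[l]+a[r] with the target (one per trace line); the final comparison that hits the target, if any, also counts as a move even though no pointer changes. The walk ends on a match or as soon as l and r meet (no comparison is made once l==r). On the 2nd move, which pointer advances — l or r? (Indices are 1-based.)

l=1 r=20: -9+38=29 <56, l++
l=2 r=20: -7+38=31 <56, l++

l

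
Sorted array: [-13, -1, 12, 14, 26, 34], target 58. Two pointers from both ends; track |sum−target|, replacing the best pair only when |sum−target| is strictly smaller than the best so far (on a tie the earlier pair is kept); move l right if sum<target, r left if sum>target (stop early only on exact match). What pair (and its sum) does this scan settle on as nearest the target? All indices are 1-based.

[1,6] -13+34=21 d=37 * → l++
[2,6] -1+34=33 d=25 * → l++
[3,6] 12+34=46 d=12 * → l++
[4,6] 14+34=48 d=10 * → l++
[5,6] 26+34=60 d=2 * → r--

pair (26, 34) with sum 60 (|Δ|=2)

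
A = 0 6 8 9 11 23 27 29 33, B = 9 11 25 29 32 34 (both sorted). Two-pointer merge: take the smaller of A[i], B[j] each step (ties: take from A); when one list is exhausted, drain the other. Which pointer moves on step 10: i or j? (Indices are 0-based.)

i

[i=0,j=0] A[i]=0<=B[j]=9 take 0 → i++
[i=1,j=0] A[i]=6<=B[j]=9 take 6 → i++
[i=2,j=0] A[i]=8<=B[j]=9 take 8 → i++
[i=3,j=0] A[i]=9<=B[j]=9 take 9 → i++
[i=4,j=0] A[i]=11>B[j]=9 take 9 → j++
[i=4,j=1] A[i]=11<=B[j]=11 take 11 → i++
[i=5,j=1] A[i]=23>B[j]=11 take 11 → j++
[i=5,j=2] A[i]=23<=B[j]=25 take 23 → i++
[i=6,j=2] A[i]=27>B[j]=25 take 25 → j++
[i=6,j=3] A[i]=27<=B[j]=29 take 27 → i++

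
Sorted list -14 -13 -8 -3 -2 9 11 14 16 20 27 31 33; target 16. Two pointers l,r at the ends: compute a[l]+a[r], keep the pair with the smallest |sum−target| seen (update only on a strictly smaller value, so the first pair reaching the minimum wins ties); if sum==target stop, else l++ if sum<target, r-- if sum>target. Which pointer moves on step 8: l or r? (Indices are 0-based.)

l

l=0 r=12: -14+33=19 d=3 *, r--
l=0 r=11: -14+31=17 d=1 *, r--
l=0 r=10: -14+27=13 d=3, l++
l=1 r=10: -13+27=14 d=2, l++
l=2 r=10: -8+27=19 d=3, r--
l=2 r=9: -8+20=12 d=4, l++
l=3 r=9: -3+20=17 d=1, r--
l=3 r=8: -3+16=13 d=3, l++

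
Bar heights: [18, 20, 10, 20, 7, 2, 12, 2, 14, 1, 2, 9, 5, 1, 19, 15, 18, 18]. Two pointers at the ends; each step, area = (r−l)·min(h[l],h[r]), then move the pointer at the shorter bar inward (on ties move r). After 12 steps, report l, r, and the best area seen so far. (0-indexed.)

l=1, r=6, best area=306

l=0 r=17: min(18,18)*17=306 best=306 *, r--
l=0 r=16: min(18,18)*16=288 best=306, r--
l=0 r=15: min(18,15)*15=225 best=306, r--
l=0 r=14: min(18,19)*14=252 best=306, l++
l=1 r=14: min(20,19)*13=247 best=306, r--
l=1 r=13: min(20,1)*12=12 best=306, r--
l=1 r=12: min(20,5)*11=55 best=306, r--
l=1 r=11: min(20,9)*10=90 best=306, r--
l=1 r=10: min(20,2)*9=18 best=306, r--
l=1 r=9: min(20,1)*8=8 best=306, r--
l=1 r=8: min(20,14)*7=98 best=306, r--
l=1 r=7: min(20,2)*6=12 best=306, r--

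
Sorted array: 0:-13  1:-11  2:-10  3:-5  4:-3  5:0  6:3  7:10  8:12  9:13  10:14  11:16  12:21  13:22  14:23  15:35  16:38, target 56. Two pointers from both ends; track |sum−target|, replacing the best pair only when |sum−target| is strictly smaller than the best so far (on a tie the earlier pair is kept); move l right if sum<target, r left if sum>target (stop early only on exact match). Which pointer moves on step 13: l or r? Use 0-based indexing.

[0,16] -13+38=25 d=31 * → l++
[1,16] -11+38=27 d=29 * → l++
[2,16] -10+38=28 d=28 * → l++
[3,16] -5+38=33 d=23 * → l++
[4,16] -3+38=35 d=21 * → l++
[5,16] 0+38=38 d=18 * → l++
[6,16] 3+38=41 d=15 * → l++
[7,16] 10+38=48 d=8 * → l++
[8,16] 12+38=50 d=6 * → l++
[9,16] 13+38=51 d=5 * → l++
[10,16] 14+38=52 d=4 * → l++
[11,16] 16+38=54 d=2 * → l++
[12,16] 21+38=59 d=3 → r--

r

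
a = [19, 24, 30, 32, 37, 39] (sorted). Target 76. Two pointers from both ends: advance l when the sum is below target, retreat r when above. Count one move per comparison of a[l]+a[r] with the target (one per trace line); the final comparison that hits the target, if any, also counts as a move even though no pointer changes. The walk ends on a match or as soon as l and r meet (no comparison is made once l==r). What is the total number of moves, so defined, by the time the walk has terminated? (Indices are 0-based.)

l=0 r=5: 19+39=58 <76, l++
l=1 r=5: 24+39=63 <76, l++
l=2 r=5: 30+39=69 <76, l++
l=3 r=5: 32+39=71 <76, l++
l=4 r=5: 37+39=76, found

5 moves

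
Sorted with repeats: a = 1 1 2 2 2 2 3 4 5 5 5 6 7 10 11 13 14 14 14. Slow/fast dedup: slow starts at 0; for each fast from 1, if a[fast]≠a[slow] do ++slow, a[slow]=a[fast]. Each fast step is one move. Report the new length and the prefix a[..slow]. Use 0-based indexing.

(s=0,f=1) a[fast]=1=a[slow] dup → fast++
(s=0,f=2) a[fast]=2≠a[slow]=1 write a[1]=2 → slow++,fast++
(s=1,f=3) a[fast]=2=a[slow] dup → fast++
(s=1,f=4) a[fast]=2=a[slow] dup → fast++
(s=1,f=5) a[fast]=2=a[slow] dup → fast++
(s=1,f=6) a[fast]=3≠a[slow]=2 write a[2]=3 → slow++,fast++
(s=2,f=7) a[fast]=4≠a[slow]=3 write a[3]=4 → slow++,fast++
(s=3,f=8) a[fast]=5≠a[slow]=4 write a[4]=5 → slow++,fast++
(s=4,f=9) a[fast]=5=a[slow] dup → fast++
(s=4,f=10) a[fast]=5=a[slow] dup → fast++
(s=4,f=11) a[fast]=6≠a[slow]=5 write a[5]=6 → slow++,fast++
(s=5,f=12) a[fast]=7≠a[slow]=6 write a[6]=7 → slow++,fast++
(s=6,f=13) a[fast]=10≠a[slow]=7 write a[7]=10 → slow++,fast++
(s=7,f=14) a[fast]=11≠a[slow]=10 write a[8]=11 → slow++,fast++
(s=8,f=15) a[fast]=13≠a[slow]=11 write a[9]=13 → slow++,fast++
(s=9,f=16) a[fast]=14≠a[slow]=13 write a[10]=14 → slow++,fast++
(s=10,f=17) a[fast]=14=a[slow] dup → fast++
(s=10,f=18) a[fast]=14=a[slow] dup → fast++

length 11; prefix = [1, 2, 3, 4, 5, 6, 7, 10, 11, 13, 14]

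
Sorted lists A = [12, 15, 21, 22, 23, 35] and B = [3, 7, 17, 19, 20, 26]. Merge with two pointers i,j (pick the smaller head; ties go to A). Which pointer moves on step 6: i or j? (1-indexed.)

j

[i=1,j=1] A[i]=12>B[j]=3 take 3 → j++
[i=1,j=2] A[i]=12>B[j]=7 take 7 → j++
[i=1,j=3] A[i]=12<=B[j]=17 take 12 → i++
[i=2,j=3] A[i]=15<=B[j]=17 take 15 → i++
[i=3,j=3] A[i]=21>B[j]=17 take 17 → j++
[i=3,j=4] A[i]=21>B[j]=19 take 19 → j++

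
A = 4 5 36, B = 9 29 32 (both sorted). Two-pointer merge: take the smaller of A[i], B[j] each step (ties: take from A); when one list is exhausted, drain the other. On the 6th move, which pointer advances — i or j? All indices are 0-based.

i

[i=0,j=0] A[i]=4<=B[j]=9 take 4 → i++
[i=1,j=0] A[i]=5<=B[j]=9 take 5 → i++
[i=2,j=0] A[i]=36>B[j]=9 take 9 → j++
[i=2,j=1] A[i]=36>B[j]=29 take 29 → j++
[i=2,j=2] A[i]=36>B[j]=32 take 32 → j++
[i=2,j=3] B done, take A[i]=36 → i++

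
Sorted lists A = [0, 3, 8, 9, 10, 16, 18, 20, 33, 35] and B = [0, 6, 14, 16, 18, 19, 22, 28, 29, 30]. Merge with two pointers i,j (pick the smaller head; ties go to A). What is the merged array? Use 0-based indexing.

[0, 0, 3, 6, 8, 9, 10, 14, 16, 16, 18, 18, 19, 20, 22, 28, 29, 30, 33, 35]

[i=0,j=0] A[i]=0<=B[j]=0 take 0 → i++
[i=1,j=0] A[i]=3>B[j]=0 take 0 → j++
[i=1,j=1] A[i]=3<=B[j]=6 take 3 → i++
[i=2,j=1] A[i]=8>B[j]=6 take 6 → j++
[i=2,j=2] A[i]=8<=B[j]=14 take 8 → i++
[i=3,j=2] A[i]=9<=B[j]=14 take 9 → i++
[i=4,j=2] A[i]=10<=B[j]=14 take 10 → i++
[i=5,j=2] A[i]=16>B[j]=14 take 14 → j++
[i=5,j=3] A[i]=16<=B[j]=16 take 16 → i++
[i=6,j=3] A[i]=18>B[j]=16 take 16 → j++
[i=6,j=4] A[i]=18<=B[j]=18 take 18 → i++
[i=7,j=4] A[i]=20>B[j]=18 take 18 → j++
[i=7,j=5] A[i]=20>B[j]=19 take 19 → j++
[i=7,j=6] A[i]=20<=B[j]=22 take 20 → i++
[i=8,j=6] A[i]=33>B[j]=22 take 22 → j++
[i=8,j=7] A[i]=33>B[j]=28 take 28 → j++
[i=8,j=8] A[i]=33>B[j]=29 take 29 → j++
[i=8,j=9] A[i]=33>B[j]=30 take 30 → j++
[i=8,j=10] B done, take A[i]=33 → i++
[i=9,j=10] B done, take A[i]=35 → i++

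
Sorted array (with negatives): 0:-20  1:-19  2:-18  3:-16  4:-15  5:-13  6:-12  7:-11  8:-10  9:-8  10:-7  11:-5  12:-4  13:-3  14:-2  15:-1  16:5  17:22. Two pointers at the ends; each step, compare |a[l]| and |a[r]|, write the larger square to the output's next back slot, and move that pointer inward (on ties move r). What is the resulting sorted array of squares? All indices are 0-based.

[1, 4, 9, 16, 25, 25, 49, 64, 100, 121, 144, 169, 225, 256, 324, 361, 400, 484]

[0,17] |-20|<=|22| out[17]=484 → r--
[0,16] |-20|>|5| out[16]=400 → l++
[1,16] |-19|>|5| out[15]=361 → l++
[2,16] |-18|>|5| out[14]=324 → l++
[3,16] |-16|>|5| out[13]=256 → l++
[4,16] |-15|>|5| out[12]=225 → l++
[5,16] |-13|>|5| out[11]=169 → l++
[6,16] |-12|>|5| out[10]=144 → l++
[7,16] |-11|>|5| out[9]=121 → l++
[8,16] |-10|>|5| out[8]=100 → l++
[9,16] |-8|>|5| out[7]=64 → l++
[10,16] |-7|>|5| out[6]=49 → l++
[11,16] |-5|<=|5| out[5]=25 → r--
[11,15] |-5|>|-1| out[4]=25 → l++
[12,15] |-4|>|-1| out[3]=16 → l++
[13,15] |-3|>|-1| out[2]=9 → l++
[14,15] |-2|>|-1| out[1]=4 → l++
[15,15] |-1|<=|-1| out[0]=1 → r--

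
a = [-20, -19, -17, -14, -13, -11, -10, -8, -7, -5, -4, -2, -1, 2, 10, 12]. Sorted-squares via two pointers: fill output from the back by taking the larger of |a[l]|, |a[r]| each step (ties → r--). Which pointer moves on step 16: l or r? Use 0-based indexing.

r

[0,15] |-20|>|12| out[15]=400 → l++
[1,15] |-19|>|12| out[14]=361 → l++
[2,15] |-17|>|12| out[13]=289 → l++
[3,15] |-14|>|12| out[12]=196 → l++
[4,15] |-13|>|12| out[11]=169 → l++
[5,15] |-11|<=|12| out[10]=144 → r--
[5,14] |-11|>|10| out[9]=121 → l++
[6,14] |-10|<=|10| out[8]=100 → r--
[6,13] |-10|>|2| out[7]=100 → l++
[7,13] |-8|>|2| out[6]=64 → l++
[8,13] |-7|>|2| out[5]=49 → l++
[9,13] |-5|>|2| out[4]=25 → l++
[10,13] |-4|>|2| out[3]=16 → l++
[11,13] |-2|<=|2| out[2]=4 → r--
[11,12] |-2|>|-1| out[1]=4 → l++
[12,12] |-1|<=|-1| out[0]=1 → r--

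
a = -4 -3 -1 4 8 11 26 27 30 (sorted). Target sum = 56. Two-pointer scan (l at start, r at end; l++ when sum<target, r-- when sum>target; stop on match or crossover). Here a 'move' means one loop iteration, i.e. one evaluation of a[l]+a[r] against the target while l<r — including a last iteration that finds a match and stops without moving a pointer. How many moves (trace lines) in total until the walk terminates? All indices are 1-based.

7 moves

[1,9] -4+30=26 <56 → l++
[2,9] -3+30=27 <56 → l++
[3,9] -1+30=29 <56 → l++
[4,9] 4+30=34 <56 → l++
[5,9] 8+30=38 <56 → l++
[6,9] 11+30=41 <56 → l++
[7,9] 26+30=56 → found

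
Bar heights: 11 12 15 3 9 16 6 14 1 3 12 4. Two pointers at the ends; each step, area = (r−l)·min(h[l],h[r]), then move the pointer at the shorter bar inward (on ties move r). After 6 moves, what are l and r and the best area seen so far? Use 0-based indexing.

[0,11] min(11,4)*11=44 best=44 * → r--
[0,10] min(11,12)*10=110 best=110 * → l++
[1,10] min(12,12)*9=108 best=110 → r--
[1,9] min(12,3)*8=24 best=110 → r--
[1,8] min(12,1)*7=7 best=110 → r--
[1,7] min(12,14)*6=72 best=110 → l++

l=2, r=7, best area=110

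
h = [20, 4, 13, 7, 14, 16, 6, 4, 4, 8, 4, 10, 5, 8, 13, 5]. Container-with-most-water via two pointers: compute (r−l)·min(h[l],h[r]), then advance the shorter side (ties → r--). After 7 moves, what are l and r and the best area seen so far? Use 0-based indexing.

l=0, r=8, best area=182

[0,15] min(20,5)*15=75 best=75 * → r--
[0,14] min(20,13)*14=182 best=182 * → r--
[0,13] min(20,8)*13=104 best=182 → r--
[0,12] min(20,5)*12=60 best=182 → r--
[0,11] min(20,10)*11=110 best=182 → r--
[0,10] min(20,4)*10=40 best=182 → r--
[0,9] min(20,8)*9=72 best=182 → r--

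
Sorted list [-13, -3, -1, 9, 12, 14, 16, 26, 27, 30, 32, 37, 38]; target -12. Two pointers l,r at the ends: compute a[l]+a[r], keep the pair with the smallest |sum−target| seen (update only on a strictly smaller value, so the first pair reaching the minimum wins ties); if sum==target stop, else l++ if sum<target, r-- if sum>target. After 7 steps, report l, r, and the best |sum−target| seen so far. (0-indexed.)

l=0 r=12: -13+38=25 d=37 *, r--
l=0 r=11: -13+37=24 d=36 *, r--
l=0 r=10: -13+32=19 d=31 *, r--
l=0 r=9: -13+30=17 d=29 *, r--
l=0 r=8: -13+27=14 d=26 *, r--
l=0 r=7: -13+26=13 d=25 *, r--
l=0 r=6: -13+16=3 d=15 *, r--

l=0, r=5, best |Δ|=15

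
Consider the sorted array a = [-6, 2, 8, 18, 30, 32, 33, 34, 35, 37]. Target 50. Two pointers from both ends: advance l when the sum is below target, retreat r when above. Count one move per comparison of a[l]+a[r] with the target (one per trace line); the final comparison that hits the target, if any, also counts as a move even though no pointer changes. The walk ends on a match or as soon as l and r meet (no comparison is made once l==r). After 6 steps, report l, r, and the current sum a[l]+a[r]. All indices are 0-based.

l=3, r=6, sum=51

l=0 r=9: -6+37=31 <50, l++
l=1 r=9: 2+37=39 <50, l++
l=2 r=9: 8+37=45 <50, l++
l=3 r=9: 18+37=55 >50, r--
l=3 r=8: 18+35=53 >50, r--
l=3 r=7: 18+34=52 >50, r--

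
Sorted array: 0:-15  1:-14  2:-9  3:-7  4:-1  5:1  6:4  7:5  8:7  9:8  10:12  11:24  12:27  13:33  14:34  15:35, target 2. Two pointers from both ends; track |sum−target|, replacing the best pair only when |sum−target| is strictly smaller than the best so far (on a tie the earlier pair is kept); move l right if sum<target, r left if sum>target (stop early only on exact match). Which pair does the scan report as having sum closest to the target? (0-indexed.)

l=0 r=15: -15+35=20 d=18 *, r--
l=0 r=14: -15+34=19 d=17 *, r--
l=0 r=13: -15+33=18 d=16 *, r--
l=0 r=12: -15+27=12 d=10 *, r--
l=0 r=11: -15+24=9 d=7 *, r--
l=0 r=10: -15+12=-3 d=5 *, l++
l=1 r=10: -14+12=-2 d=4 *, l++
l=2 r=10: -9+12=3 d=1 *, r--
l=2 r=9: -9+8=-1 d=3, l++
l=3 r=9: -7+8=1 d=1, l++
l=4 r=9: -1+8=7 d=5, r--
l=4 r=8: -1+7=6 d=4, r--
l=4 r=7: -1+5=4 d=2, r--
l=4 r=6: -1+4=3 d=1, r--
l=4 r=5: -1+1=0 d=2, l++

pair (-9, 12) with sum 3 (|Δ|=1)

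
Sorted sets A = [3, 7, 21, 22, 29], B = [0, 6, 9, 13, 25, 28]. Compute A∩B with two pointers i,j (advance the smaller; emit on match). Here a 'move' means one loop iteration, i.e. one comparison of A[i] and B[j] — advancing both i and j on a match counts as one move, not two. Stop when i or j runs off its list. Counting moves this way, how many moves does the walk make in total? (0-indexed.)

[i=0,j=0] 3>0 → j++
[i=0,j=1] 3<6 → i++
[i=1,j=1] 7>6 → j++
[i=1,j=2] 7<9 → i++
[i=2,j=2] 21>9 → j++
[i=2,j=3] 21>13 → j++
[i=2,j=4] 21<25 → i++
[i=3,j=4] 22<25 → i++
[i=4,j=4] 29>25 → j++
[i=4,j=5] 29>28 → j++

10 moves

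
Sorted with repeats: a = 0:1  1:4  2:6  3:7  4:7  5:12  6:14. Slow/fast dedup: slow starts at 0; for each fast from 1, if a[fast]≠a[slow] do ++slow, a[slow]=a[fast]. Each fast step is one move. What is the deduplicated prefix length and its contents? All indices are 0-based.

length 6; prefix = [1, 4, 6, 7, 12, 14]

(s=0,f=1) a[fast]=4≠a[slow]=1 write a[1]=4 → slow++,fast++
(s=1,f=2) a[fast]=6≠a[slow]=4 write a[2]=6 → slow++,fast++
(s=2,f=3) a[fast]=7≠a[slow]=6 write a[3]=7 → slow++,fast++
(s=3,f=4) a[fast]=7=a[slow] dup → fast++
(s=3,f=5) a[fast]=12≠a[slow]=7 write a[4]=12 → slow++,fast++
(s=4,f=6) a[fast]=14≠a[slow]=12 write a[5]=14 → slow++,fast++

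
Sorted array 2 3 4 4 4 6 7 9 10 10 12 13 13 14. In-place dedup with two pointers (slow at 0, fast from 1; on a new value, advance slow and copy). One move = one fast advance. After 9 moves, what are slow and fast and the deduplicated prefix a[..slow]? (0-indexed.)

slow=0 fast=1: a[fast]=3≠a[slow]=2 write a[1]=3, slow++,fast++
slow=1 fast=2: a[fast]=4≠a[slow]=3 write a[2]=4, slow++,fast++
slow=2 fast=3: a[fast]=4=a[slow] dup, fast++
slow=2 fast=4: a[fast]=4=a[slow] dup, fast++
slow=2 fast=5: a[fast]=6≠a[slow]=4 write a[3]=6, slow++,fast++
slow=3 fast=6: a[fast]=7≠a[slow]=6 write a[4]=7, slow++,fast++
slow=4 fast=7: a[fast]=9≠a[slow]=7 write a[5]=9, slow++,fast++
slow=5 fast=8: a[fast]=10≠a[slow]=9 write a[6]=10, slow++,fast++
slow=6 fast=9: a[fast]=10=a[slow] dup, fast++

slow=6, fast=10, prefix=[2, 3, 4, 6, 7, 9, 10]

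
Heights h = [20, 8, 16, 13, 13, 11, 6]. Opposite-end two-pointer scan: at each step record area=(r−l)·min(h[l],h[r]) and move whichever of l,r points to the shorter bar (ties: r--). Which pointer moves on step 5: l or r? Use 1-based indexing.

r

[1,7] min(20,6)*6=36 best=36 * → r--
[1,6] min(20,11)*5=55 best=55 * → r--
[1,5] min(20,13)*4=52 best=55 → r--
[1,4] min(20,13)*3=39 best=55 → r--
[1,3] min(20,16)*2=32 best=55 → r--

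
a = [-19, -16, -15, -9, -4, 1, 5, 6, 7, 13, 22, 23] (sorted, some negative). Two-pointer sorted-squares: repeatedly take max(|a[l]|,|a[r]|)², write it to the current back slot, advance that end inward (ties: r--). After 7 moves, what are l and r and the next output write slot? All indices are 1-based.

[1,12] |-19|<=|23| out[12]=529 → r--
[1,11] |-19|<=|22| out[11]=484 → r--
[1,10] |-19|>|13| out[10]=361 → l++
[2,10] |-16|>|13| out[9]=256 → l++
[3,10] |-15|>|13| out[8]=225 → l++
[4,10] |-9|<=|13| out[7]=169 → r--
[4,9] |-9|>|7| out[6]=81 → l++

l=5, r=9, next write slot=5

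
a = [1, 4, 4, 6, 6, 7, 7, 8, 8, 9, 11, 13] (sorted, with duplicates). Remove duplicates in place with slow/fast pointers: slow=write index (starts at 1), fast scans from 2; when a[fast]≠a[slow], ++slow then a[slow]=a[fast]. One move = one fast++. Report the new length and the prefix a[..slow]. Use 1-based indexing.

length 8; prefix = [1, 4, 6, 7, 8, 9, 11, 13]

slow=1 fast=2: a[fast]=4≠a[slow]=1 write a[2]=4, slow++,fast++
slow=2 fast=3: a[fast]=4=a[slow] dup, fast++
slow=2 fast=4: a[fast]=6≠a[slow]=4 write a[3]=6, slow++,fast++
slow=3 fast=5: a[fast]=6=a[slow] dup, fast++
slow=3 fast=6: a[fast]=7≠a[slow]=6 write a[4]=7, slow++,fast++
slow=4 fast=7: a[fast]=7=a[slow] dup, fast++
slow=4 fast=8: a[fast]=8≠a[slow]=7 write a[5]=8, slow++,fast++
slow=5 fast=9: a[fast]=8=a[slow] dup, fast++
slow=5 fast=10: a[fast]=9≠a[slow]=8 write a[6]=9, slow++,fast++
slow=6 fast=11: a[fast]=11≠a[slow]=9 write a[7]=11, slow++,fast++
slow=7 fast=12: a[fast]=13≠a[slow]=11 write a[8]=13, slow++,fast++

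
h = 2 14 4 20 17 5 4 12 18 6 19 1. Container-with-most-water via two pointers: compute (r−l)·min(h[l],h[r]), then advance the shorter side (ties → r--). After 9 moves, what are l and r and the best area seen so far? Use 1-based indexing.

l=4, r=6, best area=133

[1,12] min(2,1)*11=11 best=11 * → r--
[1,11] min(2,19)*10=20 best=20 * → l++
[2,11] min(14,19)*9=126 best=126 * → l++
[3,11] min(4,19)*8=32 best=126 → l++
[4,11] min(20,19)*7=133 best=133 * → r--
[4,10] min(20,6)*6=36 best=133 → r--
[4,9] min(20,18)*5=90 best=133 → r--
[4,8] min(20,12)*4=48 best=133 → r--
[4,7] min(20,4)*3=12 best=133 → r--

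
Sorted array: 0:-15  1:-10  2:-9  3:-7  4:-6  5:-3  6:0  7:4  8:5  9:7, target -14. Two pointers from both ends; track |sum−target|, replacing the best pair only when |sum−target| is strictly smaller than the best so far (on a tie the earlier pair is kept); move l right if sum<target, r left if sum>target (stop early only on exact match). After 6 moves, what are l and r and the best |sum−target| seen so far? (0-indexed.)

l=1, r=4, best |Δ|=1

[0,9] -15+7=-8 d=6 * → r--
[0,8] -15+5=-10 d=4 * → r--
[0,7] -15+4=-11 d=3 * → r--
[0,6] -15+0=-15 d=1 * → l++
[1,6] -10+0=-10 d=4 → r--
[1,5] -10+-3=-13 d=1 → r--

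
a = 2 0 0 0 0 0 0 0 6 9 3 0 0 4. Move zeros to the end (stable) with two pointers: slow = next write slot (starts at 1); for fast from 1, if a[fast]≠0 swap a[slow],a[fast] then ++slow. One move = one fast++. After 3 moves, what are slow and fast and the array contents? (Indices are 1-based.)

slow=1 fast=1: a[fast]=2≠0 swap→a[1]=2, slow++,fast++
slow=2 fast=2: a[fast]=0, fast++
slow=2 fast=3: a[fast]=0, fast++

slow=2, fast=4, a=[2, 0, 0, 0, 0, 0, 0, 0, 6, 9, 3, 0, 0, 4]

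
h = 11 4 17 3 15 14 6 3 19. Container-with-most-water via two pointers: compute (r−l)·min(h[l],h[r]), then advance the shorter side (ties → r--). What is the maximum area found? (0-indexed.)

l=0 r=8: min(11,19)*8=88 best=88 *, l++
l=1 r=8: min(4,19)*7=28 best=88, l++
l=2 r=8: min(17,19)*6=102 best=102 *, l++
l=3 r=8: min(3,19)*5=15 best=102, l++
l=4 r=8: min(15,19)*4=60 best=102, l++
l=5 r=8: min(14,19)*3=42 best=102, l++
l=6 r=8: min(6,19)*2=12 best=102, l++
l=7 r=8: min(3,19)*1=3 best=102, l++

max area = 102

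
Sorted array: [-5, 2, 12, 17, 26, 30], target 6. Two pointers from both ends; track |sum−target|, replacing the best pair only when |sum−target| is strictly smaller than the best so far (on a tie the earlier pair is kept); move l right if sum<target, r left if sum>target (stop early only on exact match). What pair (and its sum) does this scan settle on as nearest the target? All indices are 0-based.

pair (-5, 12) with sum 7 (|Δ|=1)

l=0 r=5: -5+30=25 d=19 *, r--
l=0 r=4: -5+26=21 d=15 *, r--
l=0 r=3: -5+17=12 d=6 *, r--
l=0 r=2: -5+12=7 d=1 *, r--
l=0 r=1: -5+2=-3 d=9, l++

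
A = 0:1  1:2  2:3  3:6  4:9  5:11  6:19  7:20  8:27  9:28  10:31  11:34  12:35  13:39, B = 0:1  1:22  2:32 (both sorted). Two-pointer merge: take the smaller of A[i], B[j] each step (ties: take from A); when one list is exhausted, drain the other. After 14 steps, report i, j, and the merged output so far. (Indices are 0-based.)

[i=0,j=0] A[i]=1<=B[j]=1 take 1 → i++
[i=1,j=0] A[i]=2>B[j]=1 take 1 → j++
[i=1,j=1] A[i]=2<=B[j]=22 take 2 → i++
[i=2,j=1] A[i]=3<=B[j]=22 take 3 → i++
[i=3,j=1] A[i]=6<=B[j]=22 take 6 → i++
[i=4,j=1] A[i]=9<=B[j]=22 take 9 → i++
[i=5,j=1] A[i]=11<=B[j]=22 take 11 → i++
[i=6,j=1] A[i]=19<=B[j]=22 take 19 → i++
[i=7,j=1] A[i]=20<=B[j]=22 take 20 → i++
[i=8,j=1] A[i]=27>B[j]=22 take 22 → j++
[i=8,j=2] A[i]=27<=B[j]=32 take 27 → i++
[i=9,j=2] A[i]=28<=B[j]=32 take 28 → i++
[i=10,j=2] A[i]=31<=B[j]=32 take 31 → i++
[i=11,j=2] A[i]=34>B[j]=32 take 32 → j++

i=11, j=3, merged so far=[1, 1, 2, 3, 6, 9, 11, 19, 20, 22, 27, 28, 31, 32]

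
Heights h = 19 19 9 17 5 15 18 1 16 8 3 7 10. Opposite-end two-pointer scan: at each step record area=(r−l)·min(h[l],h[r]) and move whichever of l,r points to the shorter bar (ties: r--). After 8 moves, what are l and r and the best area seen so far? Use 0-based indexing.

l=0 r=12: min(19,10)*12=120 best=120 *, r--
l=0 r=11: min(19,7)*11=77 best=120, r--
l=0 r=10: min(19,3)*10=30 best=120, r--
l=0 r=9: min(19,8)*9=72 best=120, r--
l=0 r=8: min(19,16)*8=128 best=128 *, r--
l=0 r=7: min(19,1)*7=7 best=128, r--
l=0 r=6: min(19,18)*6=108 best=128, r--
l=0 r=5: min(19,15)*5=75 best=128, r--

l=0, r=4, best area=128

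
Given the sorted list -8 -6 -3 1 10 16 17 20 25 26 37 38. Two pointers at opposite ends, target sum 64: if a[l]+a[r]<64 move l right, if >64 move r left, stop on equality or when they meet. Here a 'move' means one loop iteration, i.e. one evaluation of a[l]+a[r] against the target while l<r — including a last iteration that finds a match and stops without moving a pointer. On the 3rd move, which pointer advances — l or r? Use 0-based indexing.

l=0 r=11: -8+38=30 <64, l++
l=1 r=11: -6+38=32 <64, l++
l=2 r=11: -3+38=35 <64, l++

l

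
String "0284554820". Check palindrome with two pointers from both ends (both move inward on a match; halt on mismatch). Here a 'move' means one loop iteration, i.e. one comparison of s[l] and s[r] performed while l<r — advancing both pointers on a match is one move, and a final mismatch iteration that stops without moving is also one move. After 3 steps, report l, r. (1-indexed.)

[1,10] '0'=='0' → l++,r--
[2,9] '2'=='2' → l++,r--
[3,8] '8'=='8' → l++,r--

l=4, r=7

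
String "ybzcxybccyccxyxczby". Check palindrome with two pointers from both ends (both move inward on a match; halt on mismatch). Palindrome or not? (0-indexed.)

l=0 r=18: 'y'=='y', l++,r--
l=1 r=17: 'b'=='b', l++,r--
l=2 r=16: 'z'=='z', l++,r--
l=3 r=15: 'c'=='c', l++,r--
l=4 r=14: 'x'=='x', l++,r--
l=5 r=13: 'y'=='y', l++,r--
l=6 r=12: 'b'!='x', stop

not a palindrome (mismatch at 6,12)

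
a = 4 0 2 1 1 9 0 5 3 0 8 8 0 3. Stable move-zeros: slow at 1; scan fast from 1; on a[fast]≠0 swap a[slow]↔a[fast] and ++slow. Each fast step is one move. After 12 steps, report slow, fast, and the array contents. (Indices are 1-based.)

(s=1,f=1) a[fast]=4≠0 swap→a[1]=4 → slow++,fast++
(s=2,f=2) a[fast]=0 → fast++
(s=2,f=3) a[fast]=2≠0 swap→a[2]=2 → slow++,fast++
(s=3,f=4) a[fast]=1≠0 swap→a[3]=1 → slow++,fast++
(s=4,f=5) a[fast]=1≠0 swap→a[4]=1 → slow++,fast++
(s=5,f=6) a[fast]=9≠0 swap→a[5]=9 → slow++,fast++
(s=6,f=7) a[fast]=0 → fast++
(s=6,f=8) a[fast]=5≠0 swap→a[6]=5 → slow++,fast++
(s=7,f=9) a[fast]=3≠0 swap→a[7]=3 → slow++,fast++
(s=8,f=10) a[fast]=0 → fast++
(s=8,f=11) a[fast]=8≠0 swap→a[8]=8 → slow++,fast++
(s=9,f=12) a[fast]=8≠0 swap→a[9]=8 → slow++,fast++

slow=10, fast=13, a=[4, 2, 1, 1, 9, 5, 3, 8, 8, 0, 0, 0, 0, 3]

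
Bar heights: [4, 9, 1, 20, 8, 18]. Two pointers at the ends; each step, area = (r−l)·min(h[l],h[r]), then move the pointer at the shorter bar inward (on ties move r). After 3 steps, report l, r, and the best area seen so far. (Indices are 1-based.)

[1,6] min(4,18)*5=20 best=20 * → l++
[2,6] min(9,18)*4=36 best=36 * → l++
[3,6] min(1,18)*3=3 best=36 → l++

l=4, r=6, best area=36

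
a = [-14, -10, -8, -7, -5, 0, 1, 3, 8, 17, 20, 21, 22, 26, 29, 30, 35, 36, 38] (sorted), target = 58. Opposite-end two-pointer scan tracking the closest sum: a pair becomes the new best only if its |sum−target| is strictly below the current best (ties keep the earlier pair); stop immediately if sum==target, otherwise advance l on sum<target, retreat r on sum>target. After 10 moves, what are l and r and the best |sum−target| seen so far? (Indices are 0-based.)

l=10, r=18, best |Δ|=3

l=0 r=18: -14+38=24 d=34 *, l++
l=1 r=18: -10+38=28 d=30 *, l++
l=2 r=18: -8+38=30 d=28 *, l++
l=3 r=18: -7+38=31 d=27 *, l++
l=4 r=18: -5+38=33 d=25 *, l++
l=5 r=18: 0+38=38 d=20 *, l++
l=6 r=18: 1+38=39 d=19 *, l++
l=7 r=18: 3+38=41 d=17 *, l++
l=8 r=18: 8+38=46 d=12 *, l++
l=9 r=18: 17+38=55 d=3 *, l++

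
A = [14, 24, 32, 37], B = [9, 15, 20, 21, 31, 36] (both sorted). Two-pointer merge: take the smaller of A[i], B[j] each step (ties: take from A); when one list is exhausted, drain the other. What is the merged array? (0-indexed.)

[i=0,j=0] A[i]=14>B[j]=9 take 9 → j++
[i=0,j=1] A[i]=14<=B[j]=15 take 14 → i++
[i=1,j=1] A[i]=24>B[j]=15 take 15 → j++
[i=1,j=2] A[i]=24>B[j]=20 take 20 → j++
[i=1,j=3] A[i]=24>B[j]=21 take 21 → j++
[i=1,j=4] A[i]=24<=B[j]=31 take 24 → i++
[i=2,j=4] A[i]=32>B[j]=31 take 31 → j++
[i=2,j=5] A[i]=32<=B[j]=36 take 32 → i++
[i=3,j=5] A[i]=37>B[j]=36 take 36 → j++
[i=3,j=6] B done, take A[i]=37 → i++

[9, 14, 15, 20, 21, 24, 31, 32, 36, 37]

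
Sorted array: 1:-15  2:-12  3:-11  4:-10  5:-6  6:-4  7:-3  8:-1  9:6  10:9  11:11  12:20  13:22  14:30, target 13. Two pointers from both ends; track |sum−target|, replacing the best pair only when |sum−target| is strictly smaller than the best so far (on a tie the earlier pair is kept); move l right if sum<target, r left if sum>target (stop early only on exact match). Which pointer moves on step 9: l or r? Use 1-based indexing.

l=1 r=14: -15+30=15 d=2 *, r--
l=1 r=13: -15+22=7 d=6, l++
l=2 r=13: -12+22=10 d=3, l++
l=3 r=13: -11+22=11 d=2, l++
l=4 r=13: -10+22=12 d=1 *, l++
l=5 r=13: -6+22=16 d=3, r--
l=5 r=12: -6+20=14 d=1, r--
l=5 r=11: -6+11=5 d=8, l++
l=6 r=11: -4+11=7 d=6, l++

l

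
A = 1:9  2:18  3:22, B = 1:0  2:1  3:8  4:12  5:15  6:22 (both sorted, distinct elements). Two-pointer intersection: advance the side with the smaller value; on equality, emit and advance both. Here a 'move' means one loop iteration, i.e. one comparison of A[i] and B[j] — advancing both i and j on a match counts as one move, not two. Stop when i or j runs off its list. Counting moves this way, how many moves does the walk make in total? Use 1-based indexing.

i=1 j=1: 9>0, j++
i=1 j=2: 9>1, j++
i=1 j=3: 9>8, j++
i=1 j=4: 9<12, i++
i=2 j=4: 18>12, j++
i=2 j=5: 18>15, j++
i=2 j=6: 18<22, i++
i=3 j=6: 22==22 emit, i++,j++

8 moves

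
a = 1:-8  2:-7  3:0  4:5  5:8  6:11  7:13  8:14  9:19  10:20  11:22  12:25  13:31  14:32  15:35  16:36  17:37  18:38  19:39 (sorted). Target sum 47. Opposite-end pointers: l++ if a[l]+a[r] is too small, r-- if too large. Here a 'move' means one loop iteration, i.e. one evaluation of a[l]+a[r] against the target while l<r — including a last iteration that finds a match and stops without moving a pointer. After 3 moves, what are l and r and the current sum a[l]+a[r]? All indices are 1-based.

[1,19] -8+39=31 <47 → l++
[2,19] -7+39=32 <47 → l++
[3,19] 0+39=39 <47 → l++

l=4, r=19, sum=44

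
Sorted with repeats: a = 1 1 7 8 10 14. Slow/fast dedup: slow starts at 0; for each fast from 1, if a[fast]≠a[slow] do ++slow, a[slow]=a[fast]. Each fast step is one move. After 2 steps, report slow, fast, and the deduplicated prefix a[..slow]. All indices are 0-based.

slow=1, fast=3, prefix=[1, 7]

slow=0 fast=1: a[fast]=1=a[slow] dup, fast++
slow=0 fast=2: a[fast]=7≠a[slow]=1 write a[1]=7, slow++,fast++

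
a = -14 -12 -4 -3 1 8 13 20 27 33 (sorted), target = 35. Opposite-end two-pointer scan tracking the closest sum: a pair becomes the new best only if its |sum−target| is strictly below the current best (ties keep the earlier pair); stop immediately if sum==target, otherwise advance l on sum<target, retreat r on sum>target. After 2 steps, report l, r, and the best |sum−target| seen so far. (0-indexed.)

[0,9] -14+33=19 d=16 * → l++
[1,9] -12+33=21 d=14 * → l++

l=2, r=9, best |Δ|=14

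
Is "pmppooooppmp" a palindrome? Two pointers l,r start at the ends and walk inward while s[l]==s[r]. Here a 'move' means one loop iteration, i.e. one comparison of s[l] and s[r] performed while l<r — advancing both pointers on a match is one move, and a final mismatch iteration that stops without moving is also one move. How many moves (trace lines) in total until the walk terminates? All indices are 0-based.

l=0 r=11: 'p'=='p', l++,r--
l=1 r=10: 'm'=='m', l++,r--
l=2 r=9: 'p'=='p', l++,r--
l=3 r=8: 'p'=='p', l++,r--
l=4 r=7: 'o'=='o', l++,r--
l=5 r=6: 'o'=='o', l++,r--

6 moves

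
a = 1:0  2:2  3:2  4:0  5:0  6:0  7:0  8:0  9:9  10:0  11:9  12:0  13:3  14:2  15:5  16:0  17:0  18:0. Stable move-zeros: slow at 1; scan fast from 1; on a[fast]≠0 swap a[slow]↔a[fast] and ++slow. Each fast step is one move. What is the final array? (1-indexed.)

slow=1 fast=1: a[fast]=0, fast++
slow=1 fast=2: a[fast]=2≠0 swap→a[1]=2, slow++,fast++
slow=2 fast=3: a[fast]=2≠0 swap→a[2]=2, slow++,fast++
slow=3 fast=4: a[fast]=0, fast++
slow=3 fast=5: a[fast]=0, fast++
slow=3 fast=6: a[fast]=0, fast++
slow=3 fast=7: a[fast]=0, fast++
slow=3 fast=8: a[fast]=0, fast++
slow=3 fast=9: a[fast]=9≠0 swap→a[3]=9, slow++,fast++
slow=4 fast=10: a[fast]=0, fast++
slow=4 fast=11: a[fast]=9≠0 swap→a[4]=9, slow++,fast++
slow=5 fast=12: a[fast]=0, fast++
slow=5 fast=13: a[fast]=3≠0 swap→a[5]=3, slow++,fast++
slow=6 fast=14: a[fast]=2≠0 swap→a[6]=2, slow++,fast++
slow=7 fast=15: a[fast]=5≠0 swap→a[7]=5, slow++,fast++
slow=8 fast=16: a[fast]=0, fast++
slow=8 fast=17: a[fast]=0, fast++
slow=8 fast=18: a[fast]=0, fast++

[2, 2, 9, 9, 3, 2, 5, 0, 0, 0, 0, 0, 0, 0, 0, 0, 0, 0]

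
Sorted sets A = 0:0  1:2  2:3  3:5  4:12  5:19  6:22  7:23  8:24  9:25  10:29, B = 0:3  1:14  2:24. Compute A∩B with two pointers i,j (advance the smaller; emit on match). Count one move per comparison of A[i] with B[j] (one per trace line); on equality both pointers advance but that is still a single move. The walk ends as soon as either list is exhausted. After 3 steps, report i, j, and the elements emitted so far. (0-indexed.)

i=3, j=1, emitted=[3]

i=0 j=0: 0<3, i++
i=1 j=0: 2<3, i++
i=2 j=0: 3==3 emit, i++,j++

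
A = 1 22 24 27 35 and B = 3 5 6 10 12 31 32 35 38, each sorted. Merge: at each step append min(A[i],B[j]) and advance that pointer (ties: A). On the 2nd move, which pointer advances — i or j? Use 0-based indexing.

[i=0,j=0] A[i]=1<=B[j]=3 take 1 → i++
[i=1,j=0] A[i]=22>B[j]=3 take 3 → j++

j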